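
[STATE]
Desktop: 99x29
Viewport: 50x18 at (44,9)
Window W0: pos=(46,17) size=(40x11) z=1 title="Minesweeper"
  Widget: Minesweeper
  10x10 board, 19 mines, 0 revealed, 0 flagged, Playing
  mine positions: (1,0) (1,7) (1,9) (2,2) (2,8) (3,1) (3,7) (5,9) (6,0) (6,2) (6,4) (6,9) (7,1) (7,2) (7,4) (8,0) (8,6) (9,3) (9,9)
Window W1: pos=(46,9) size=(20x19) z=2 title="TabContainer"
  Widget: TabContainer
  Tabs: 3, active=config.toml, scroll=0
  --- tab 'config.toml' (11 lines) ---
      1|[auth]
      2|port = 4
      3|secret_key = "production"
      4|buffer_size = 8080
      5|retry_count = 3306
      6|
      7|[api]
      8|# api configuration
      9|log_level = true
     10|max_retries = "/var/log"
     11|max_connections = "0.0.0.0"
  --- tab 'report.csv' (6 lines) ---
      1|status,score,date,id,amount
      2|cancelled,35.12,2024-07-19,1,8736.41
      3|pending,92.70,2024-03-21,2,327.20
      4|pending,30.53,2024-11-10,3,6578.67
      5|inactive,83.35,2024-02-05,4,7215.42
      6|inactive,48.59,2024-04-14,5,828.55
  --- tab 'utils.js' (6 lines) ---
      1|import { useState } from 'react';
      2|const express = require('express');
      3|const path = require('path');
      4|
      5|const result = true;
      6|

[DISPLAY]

  ┏━━━━━━━━━━━━━━━━━━┓                            
  ┃ TabContainer     ┃                            
  ┠──────────────────┨                            
  ┃[config.toml]│ rep┃                            
  ┃──────────────────┃                            
  ┃[auth]            ┃                            
  ┃port = 4          ┃                            
  ┃secret_key = "prod┃                            
  ┃buffer_size = 8080┃━━━━━━━━━━━━━━━━━━━┓        
  ┃retry_count = 3306┃                   ┃        
  ┃                  ┃───────────────────┨        
  ┃[api]             ┃                   ┃        
  ┃# api configuratio┃                   ┃        
  ┃log_level = true  ┃                   ┃        
  ┃max_retries = "/va┃                   ┃        
  ┃max_connections = ┃                   ┃        
  ┃                  ┃                   ┃        
  ┃                  ┃                   ┃        


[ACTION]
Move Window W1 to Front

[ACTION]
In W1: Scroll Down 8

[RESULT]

  ┏━━━━━━━━━━━━━━━━━━┓                            
  ┃ TabContainer     ┃                            
  ┠──────────────────┨                            
  ┃[config.toml]│ rep┃                            
  ┃──────────────────┃                            
  ┃log_level = true  ┃                            
  ┃max_retries = "/va┃                            
  ┃max_connections = ┃                            
  ┃                  ┃━━━━━━━━━━━━━━━━━━━┓        
  ┃                  ┃                   ┃        
  ┃                  ┃───────────────────┨        
  ┃                  ┃                   ┃        
  ┃                  ┃                   ┃        
  ┃                  ┃                   ┃        
  ┃                  ┃                   ┃        
  ┃                  ┃                   ┃        
  ┃                  ┃                   ┃        
  ┃                  ┃                   ┃        


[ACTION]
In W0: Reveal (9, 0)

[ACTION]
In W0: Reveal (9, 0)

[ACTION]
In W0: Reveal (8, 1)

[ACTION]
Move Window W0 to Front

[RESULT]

  ┏━━━━━━━━━━━━━━━━━━┓                            
  ┃ TabContainer     ┃                            
  ┠──────────────────┨                            
  ┃[config.toml]│ rep┃                            
  ┃──────────────────┃                            
  ┃log_level = true  ┃                            
  ┃max_retries = "/va┃                            
  ┃max_connections = ┃                            
  ┏━━━━━━━━━━━━━━━━━━━━━━━━━━━━━━━━━━━━━━┓        
  ┃ Minesweeper                          ┃        
  ┠──────────────────────────────────────┨        
  ┃■■■■■■■■■■                            ┃        
  ┃■■■■■■■■■■                            ┃        
  ┃■■■■■■■■■■                            ┃        
  ┃■■■■■■■■■■                            ┃        
  ┃■■■■■■■■■■                            ┃        
  ┃■■■■■■■■■■                            ┃        
  ┃■■■■■■■■■■                            ┃        


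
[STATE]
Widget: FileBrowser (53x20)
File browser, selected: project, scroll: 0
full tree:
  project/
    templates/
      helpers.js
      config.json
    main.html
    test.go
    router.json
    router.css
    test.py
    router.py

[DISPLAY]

> [-] project/                                       
    [+] templates/                                   
    main.html                                        
    test.go                                          
    router.json                                      
    router.css                                       
    test.py                                          
    router.py                                        
                                                     
                                                     
                                                     
                                                     
                                                     
                                                     
                                                     
                                                     
                                                     
                                                     
                                                     
                                                     


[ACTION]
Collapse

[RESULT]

> [+] project/                                       
                                                     
                                                     
                                                     
                                                     
                                                     
                                                     
                                                     
                                                     
                                                     
                                                     
                                                     
                                                     
                                                     
                                                     
                                                     
                                                     
                                                     
                                                     
                                                     


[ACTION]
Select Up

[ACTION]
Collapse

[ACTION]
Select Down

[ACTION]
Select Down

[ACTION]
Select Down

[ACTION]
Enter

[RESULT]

> [-] project/                                       
    [+] templates/                                   
    main.html                                        
    test.go                                          
    router.json                                      
    router.css                                       
    test.py                                          
    router.py                                        
                                                     
                                                     
                                                     
                                                     
                                                     
                                                     
                                                     
                                                     
                                                     
                                                     
                                                     
                                                     


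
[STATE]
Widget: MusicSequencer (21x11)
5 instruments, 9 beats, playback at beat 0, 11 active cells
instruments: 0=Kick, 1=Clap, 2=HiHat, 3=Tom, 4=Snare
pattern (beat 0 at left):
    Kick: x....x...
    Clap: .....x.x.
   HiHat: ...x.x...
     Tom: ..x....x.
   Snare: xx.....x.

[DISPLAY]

      ▼12345678      
  Kick█····█···      
  Clap·····█·█·      
 HiHat···█·█···      
   Tom··█····█·      
 Snare██·····█·      
                     
                     
                     
                     
                     


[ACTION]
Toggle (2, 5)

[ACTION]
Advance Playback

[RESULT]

      0▼2345678      
  Kick█····█···      
  Clap·····█·█·      
 HiHat···█·····      
   Tom··█····█·      
 Snare██·····█·      
                     
                     
                     
                     
                     


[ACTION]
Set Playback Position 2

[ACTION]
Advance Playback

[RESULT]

      012▼45678      
  Kick█····█···      
  Clap·····█·█·      
 HiHat···█·····      
   Tom··█····█·      
 Snare██·····█·      
                     
                     
                     
                     
                     


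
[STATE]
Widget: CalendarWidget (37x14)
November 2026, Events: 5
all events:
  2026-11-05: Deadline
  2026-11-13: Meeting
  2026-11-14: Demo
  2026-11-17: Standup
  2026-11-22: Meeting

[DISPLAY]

            November 2026            
Mo Tu We Th Fr Sa Su                 
                   1                 
 2  3  4  5*  6  7  8                
 9 10 11 12 13* 14* 15               
16 17* 18 19 20 21 22*               
23 24 25 26 27 28 29                 
30                                   
                                     
                                     
                                     
                                     
                                     
                                     


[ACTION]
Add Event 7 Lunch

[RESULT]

            November 2026            
Mo Tu We Th Fr Sa Su                 
                   1                 
 2  3  4  5*  6  7*  8               
 9 10 11 12 13* 14* 15               
16 17* 18 19 20 21 22*               
23 24 25 26 27 28 29                 
30                                   
                                     
                                     
                                     
                                     
                                     
                                     


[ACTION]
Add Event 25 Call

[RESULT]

            November 2026            
Mo Tu We Th Fr Sa Su                 
                   1                 
 2  3  4  5*  6  7*  8               
 9 10 11 12 13* 14* 15               
16 17* 18 19 20 21 22*               
23 24 25* 26 27 28 29                
30                                   
                                     
                                     
                                     
                                     
                                     
                                     


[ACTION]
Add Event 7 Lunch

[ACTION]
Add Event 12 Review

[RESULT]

            November 2026            
Mo Tu We Th Fr Sa Su                 
                   1                 
 2  3  4  5*  6  7*  8               
 9 10 11 12* 13* 14* 15              
16 17* 18 19 20 21 22*               
23 24 25* 26 27 28 29                
30                                   
                                     
                                     
                                     
                                     
                                     
                                     


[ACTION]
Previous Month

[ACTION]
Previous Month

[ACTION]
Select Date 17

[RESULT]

            September 2026           
Mo Tu We Th Fr Sa Su                 
    1  2  3  4  5  6                 
 7  8  9 10 11 12 13                 
14 15 16 [17] 18 19 20               
21 22 23 24 25 26 27                 
28 29 30                             
                                     
                                     
                                     
                                     
                                     
                                     
                                     


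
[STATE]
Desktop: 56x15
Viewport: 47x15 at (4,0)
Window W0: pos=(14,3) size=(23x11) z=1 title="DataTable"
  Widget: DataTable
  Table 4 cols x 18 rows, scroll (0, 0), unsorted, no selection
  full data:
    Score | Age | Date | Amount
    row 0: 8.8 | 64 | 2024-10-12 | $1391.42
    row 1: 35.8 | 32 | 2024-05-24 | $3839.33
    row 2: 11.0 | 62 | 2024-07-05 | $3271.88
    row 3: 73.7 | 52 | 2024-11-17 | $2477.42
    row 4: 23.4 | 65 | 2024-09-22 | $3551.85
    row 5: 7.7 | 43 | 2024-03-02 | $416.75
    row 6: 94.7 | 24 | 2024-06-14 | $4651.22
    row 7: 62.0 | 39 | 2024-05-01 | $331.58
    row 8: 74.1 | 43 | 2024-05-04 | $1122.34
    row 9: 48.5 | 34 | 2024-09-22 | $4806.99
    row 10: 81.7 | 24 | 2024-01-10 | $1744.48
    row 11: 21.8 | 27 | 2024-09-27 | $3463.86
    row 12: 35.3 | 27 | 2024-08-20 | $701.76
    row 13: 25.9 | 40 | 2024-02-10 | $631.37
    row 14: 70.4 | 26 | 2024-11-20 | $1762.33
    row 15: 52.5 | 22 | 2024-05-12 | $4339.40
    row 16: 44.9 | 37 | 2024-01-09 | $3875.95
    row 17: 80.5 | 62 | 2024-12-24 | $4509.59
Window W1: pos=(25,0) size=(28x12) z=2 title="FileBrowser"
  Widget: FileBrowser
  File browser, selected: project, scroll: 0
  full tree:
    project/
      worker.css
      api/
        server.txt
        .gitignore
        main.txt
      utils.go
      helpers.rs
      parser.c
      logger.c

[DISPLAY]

                     ┏━━━━━━━━━━━━━━━━━━━━━━━━━
                     ┃ FileBrowser             
                     ┠─────────────────────────
          ┏━━━━━━━━━━┃> [-] project/           
          ┃ DataTable┃    worker.css           
          ┠──────────┃    [+] api/             
          ┃Score│Age│┃    utils.go             
          ┃─────┼───┼┃    helpers.rs           
          ┃8.8  │64 │┃    parser.c             
          ┃35.8 │32 │┃    logger.c             
          ┃11.0 │62 │┃                         
          ┃73.7 │52 │┗━━━━━━━━━━━━━━━━━━━━━━━━━
          ┃23.4 │65 │2024-09-22│┃              
          ┗━━━━━━━━━━━━━━━━━━━━━┛              
                                               


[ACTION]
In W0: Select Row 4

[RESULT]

                     ┏━━━━━━━━━━━━━━━━━━━━━━━━━
                     ┃ FileBrowser             
                     ┠─────────────────────────
          ┏━━━━━━━━━━┃> [-] project/           
          ┃ DataTable┃    worker.css           
          ┠──────────┃    [+] api/             
          ┃Score│Age│┃    utils.go             
          ┃─────┼───┼┃    helpers.rs           
          ┃8.8  │64 │┃    parser.c             
          ┃35.8 │32 │┃    logger.c             
          ┃11.0 │62 │┃                         
          ┃73.7 │52 │┗━━━━━━━━━━━━━━━━━━━━━━━━━
          ┃>3.4 │65 │2024-09-22│┃              
          ┗━━━━━━━━━━━━━━━━━━━━━┛              
                                               


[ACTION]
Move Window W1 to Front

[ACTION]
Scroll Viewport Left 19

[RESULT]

                         ┏━━━━━━━━━━━━━━━━━━━━━
                         ┃ FileBrowser         
                         ┠─────────────────────
              ┏━━━━━━━━━━┃> [-] project/       
              ┃ DataTable┃    worker.css       
              ┠──────────┃    [+] api/         
              ┃Score│Age│┃    utils.go         
              ┃─────┼───┼┃    helpers.rs       
              ┃8.8  │64 │┃    parser.c         
              ┃35.8 │32 │┃    logger.c         
              ┃11.0 │62 │┃                     
              ┃73.7 │52 │┗━━━━━━━━━━━━━━━━━━━━━
              ┃>3.4 │65 │2024-09-22│┃          
              ┗━━━━━━━━━━━━━━━━━━━━━┛          
                                               


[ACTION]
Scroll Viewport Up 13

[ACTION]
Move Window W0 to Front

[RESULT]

                         ┏━━━━━━━━━━━━━━━━━━━━━
                         ┃ FileBrowser         
                         ┠─────────────────────
              ┏━━━━━━━━━━━━━━━━━━━━━┓ct/       
              ┃ DataTable           ┃css       
              ┠─────────────────────┨/         
              ┃Score│Age│Date      │┃o         
              ┃─────┼───┼──────────┼┃.rs       
              ┃8.8  │64 │2024-10-12│┃c         
              ┃35.8 │32 │2024-05-24│┃c         
              ┃11.0 │62 │2024-07-05│┃          
              ┃73.7 │52 │2024-11-17│┃━━━━━━━━━━
              ┃>3.4 │65 │2024-09-22│┃          
              ┗━━━━━━━━━━━━━━━━━━━━━┛          
                                               


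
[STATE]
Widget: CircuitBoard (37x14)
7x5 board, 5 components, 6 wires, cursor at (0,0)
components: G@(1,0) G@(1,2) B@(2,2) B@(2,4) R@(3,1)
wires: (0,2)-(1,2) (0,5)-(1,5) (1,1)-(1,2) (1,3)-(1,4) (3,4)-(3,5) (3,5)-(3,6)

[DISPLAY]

   0 1 2 3 4 5 6                     
0  [.]      ·           ·            
            │           │            
1   G   · ─ G   · ─ ·   ·            
                                     
2           B       B                
                                     
3       R           · ─ · ─ ·        
                                     
4                                    
Cursor: (0,0)                        
                                     
                                     
                                     


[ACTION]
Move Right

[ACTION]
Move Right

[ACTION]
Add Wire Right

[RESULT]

   0 1 2 3 4 5 6                     
0          [.]─ ·       ·            
            │           │            
1   G   · ─ G   · ─ ·   ·            
                                     
2           B       B                
                                     
3       R           · ─ · ─ ·        
                                     
4                                    
Cursor: (0,2)                        
                                     
                                     
                                     


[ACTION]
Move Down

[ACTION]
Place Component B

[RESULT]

   0 1 2 3 4 5 6                     
0           · ─ ·       ·            
            │           │            
1   G   · ─[B]  · ─ ·   ·            
                                     
2           B       B                
                                     
3       R           · ─ · ─ ·        
                                     
4                                    
Cursor: (1,2)                        
                                     
                                     
                                     


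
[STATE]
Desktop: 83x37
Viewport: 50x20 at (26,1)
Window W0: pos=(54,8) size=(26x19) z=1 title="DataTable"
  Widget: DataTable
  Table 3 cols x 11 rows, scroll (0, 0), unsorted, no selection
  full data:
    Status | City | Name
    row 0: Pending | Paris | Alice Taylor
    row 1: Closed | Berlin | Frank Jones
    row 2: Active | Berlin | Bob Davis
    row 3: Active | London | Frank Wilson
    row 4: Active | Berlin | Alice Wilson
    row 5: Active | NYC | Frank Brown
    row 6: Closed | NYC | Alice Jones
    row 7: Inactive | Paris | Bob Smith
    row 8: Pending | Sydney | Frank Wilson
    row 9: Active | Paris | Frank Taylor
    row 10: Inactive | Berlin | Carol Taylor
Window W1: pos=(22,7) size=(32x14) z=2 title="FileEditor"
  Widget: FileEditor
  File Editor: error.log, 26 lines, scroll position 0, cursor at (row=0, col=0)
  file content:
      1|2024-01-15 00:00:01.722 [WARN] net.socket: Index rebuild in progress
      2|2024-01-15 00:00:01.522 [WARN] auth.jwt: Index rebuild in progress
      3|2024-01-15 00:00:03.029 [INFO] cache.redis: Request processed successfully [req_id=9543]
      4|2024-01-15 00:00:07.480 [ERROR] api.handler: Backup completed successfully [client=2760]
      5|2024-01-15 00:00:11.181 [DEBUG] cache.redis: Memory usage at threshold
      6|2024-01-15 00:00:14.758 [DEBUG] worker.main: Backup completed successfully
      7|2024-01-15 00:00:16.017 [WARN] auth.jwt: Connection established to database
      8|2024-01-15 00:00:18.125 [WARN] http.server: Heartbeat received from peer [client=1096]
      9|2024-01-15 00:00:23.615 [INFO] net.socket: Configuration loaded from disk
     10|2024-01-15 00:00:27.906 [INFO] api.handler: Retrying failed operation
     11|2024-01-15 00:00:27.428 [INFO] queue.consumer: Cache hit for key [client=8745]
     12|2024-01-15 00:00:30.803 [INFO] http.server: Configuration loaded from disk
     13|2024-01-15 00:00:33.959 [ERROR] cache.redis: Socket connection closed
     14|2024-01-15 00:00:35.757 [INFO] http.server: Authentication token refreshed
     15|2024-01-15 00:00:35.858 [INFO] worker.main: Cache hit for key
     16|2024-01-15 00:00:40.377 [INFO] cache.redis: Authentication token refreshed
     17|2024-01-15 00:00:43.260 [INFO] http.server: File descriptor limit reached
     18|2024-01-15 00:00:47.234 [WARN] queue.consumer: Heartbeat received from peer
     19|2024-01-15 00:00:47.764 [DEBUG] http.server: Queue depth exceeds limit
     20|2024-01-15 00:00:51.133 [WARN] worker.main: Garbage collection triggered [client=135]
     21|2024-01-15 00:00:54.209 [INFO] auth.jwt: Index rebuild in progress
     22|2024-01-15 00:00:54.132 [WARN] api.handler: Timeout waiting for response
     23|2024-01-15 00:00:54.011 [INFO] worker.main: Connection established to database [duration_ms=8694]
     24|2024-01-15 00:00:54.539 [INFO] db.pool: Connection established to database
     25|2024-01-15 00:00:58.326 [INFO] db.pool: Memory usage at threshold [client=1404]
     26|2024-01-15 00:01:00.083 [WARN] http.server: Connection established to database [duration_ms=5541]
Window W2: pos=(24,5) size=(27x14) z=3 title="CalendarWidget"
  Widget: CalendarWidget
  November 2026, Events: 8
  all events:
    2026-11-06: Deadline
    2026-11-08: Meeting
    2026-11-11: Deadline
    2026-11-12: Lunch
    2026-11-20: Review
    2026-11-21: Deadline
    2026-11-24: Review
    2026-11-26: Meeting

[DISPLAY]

                                                  
                                                  
                                                  
                                                  
━━━━━━━━━━━━━━━━━━━━━━━━┓                         
CalendarWidget          ┃                         
────────────────────────┨━━┓                      
     November 2026      ┃  ┃┏━━━━━━━━━━━━━━━━━━━━━
o Tu We Th Fr Sa Su     ┃──┨┃ DataTable           
                  1     ┃N▲┃┠─────────────────────
2  3  4  5  6*  7  8*   ┃N█┃┃Status  │City  │Name 
9 10 11* 12* 13 14 15   ┃O░┃┃────────┼──────┼─────
6 17 18 19 20* 21* 22   ┃O░┃┃Pending │Paris │Alice
3 24* 25 26* 27 28 29   ┃U░┃┃Closed  │Berlin│Frank
0                       ┃U░┃┃Active  │Berlin│Bob D
                        ┃N░┃┃Active  │London│Frank
                        ┃N░┃┃Active  │Berlin│Alice
━━━━━━━━━━━━━━━━━━━━━━━━┛O░┃┃Active  │NYC   │Frank
4-01-15 00:00:27.906 [INFO▼┃┃Closed  │NYC   │Alice
━━━━━━━━━━━━━━━━━━━━━━━━━━━┛┃Inactive│Paris │Bob S


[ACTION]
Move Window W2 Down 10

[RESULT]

                                                  
                                                  
                                                  
                                                  
                                                  
                                                  
━━━━━━━━━━━━━━━━━━━━━━━━━━━┓                      
leEditor                   ┃┏━━━━━━━━━━━━━━━━━━━━━
───────────────────────────┨┃ DataTable           
4-01-15 00:00:01.722 [WARN▲┃┠─────────────────────
4-01-15 00:00:01.522 [WARN█┃┃Status  │City  │Name 
4-01-15 00:00:03.029 [INFO░┃┃────────┼──────┼─────
4-01-15 00:00:07.480 [ERRO░┃┃Pending │Paris │Alice
4-01-15 00:00:11.181 [DEBU░┃┃Closed  │Berlin│Frank
━━━━━━━━━━━━━━━━━━━━━━━━┓U░┃┃Active  │Berlin│Bob D
CalendarWidget          ┃N░┃┃Active  │London│Frank
────────────────────────┨N░┃┃Active  │Berlin│Alice
     November 2026      ┃O░┃┃Active  │NYC   │Frank
o Tu We Th Fr Sa Su     ┃O▼┃┃Closed  │NYC   │Alice
                  1     ┃━━┛┃Inactive│Paris │Bob S


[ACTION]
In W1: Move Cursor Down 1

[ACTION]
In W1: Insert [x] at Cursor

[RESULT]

                                                  
                                                  
                                                  
                                                  
                                                  
                                                  
━━━━━━━━━━━━━━━━━━━━━━━━━━━┓                      
leEditor                   ┃┏━━━━━━━━━━━━━━━━━━━━━
───────────────────────────┨┃ DataTable           
4-01-15 00:00:01.722 [WARN▲┃┠─────────────────────
24-01-15 00:00:01.522 [WAR█┃┃Status  │City  │Name 
4-01-15 00:00:03.029 [INFO░┃┃────────┼──────┼─────
4-01-15 00:00:07.480 [ERRO░┃┃Pending │Paris │Alice
4-01-15 00:00:11.181 [DEBU░┃┃Closed  │Berlin│Frank
━━━━━━━━━━━━━━━━━━━━━━━━┓U░┃┃Active  │Berlin│Bob D
CalendarWidget          ┃N░┃┃Active  │London│Frank
────────────────────────┨N░┃┃Active  │Berlin│Alice
     November 2026      ┃O░┃┃Active  │NYC   │Frank
o Tu We Th Fr Sa Su     ┃O▼┃┃Closed  │NYC   │Alice
                  1     ┃━━┛┃Inactive│Paris │Bob S


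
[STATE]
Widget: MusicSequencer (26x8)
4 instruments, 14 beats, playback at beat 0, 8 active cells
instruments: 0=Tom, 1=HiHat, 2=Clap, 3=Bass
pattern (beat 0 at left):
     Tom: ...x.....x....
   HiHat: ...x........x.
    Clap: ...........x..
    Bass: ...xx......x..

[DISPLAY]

      ▼1234567890123      
   Tom···█·····█····      
 HiHat···█········█·      
  Clap···········█··      
  Bass···██······█··      
                          
                          
                          


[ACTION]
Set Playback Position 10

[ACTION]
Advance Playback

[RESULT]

      01234567890▼23      
   Tom···█·····█····      
 HiHat···█········█·      
  Clap···········█··      
  Bass···██······█··      
                          
                          
                          


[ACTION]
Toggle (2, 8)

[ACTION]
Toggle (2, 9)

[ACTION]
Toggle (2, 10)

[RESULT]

      01234567890▼23      
   Tom···█·····█····      
 HiHat···█········█·      
  Clap········████··      
  Bass···██······█··      
                          
                          
                          


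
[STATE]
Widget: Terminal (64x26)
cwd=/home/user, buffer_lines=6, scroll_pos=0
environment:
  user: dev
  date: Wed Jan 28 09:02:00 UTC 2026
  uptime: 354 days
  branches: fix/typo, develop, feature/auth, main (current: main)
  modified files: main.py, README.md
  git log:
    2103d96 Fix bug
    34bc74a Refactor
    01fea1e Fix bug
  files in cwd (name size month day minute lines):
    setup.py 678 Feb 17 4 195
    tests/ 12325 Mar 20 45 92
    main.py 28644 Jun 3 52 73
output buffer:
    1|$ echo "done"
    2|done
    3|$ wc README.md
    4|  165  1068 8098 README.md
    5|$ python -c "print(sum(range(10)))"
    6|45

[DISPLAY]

$ echo "done"                                                   
done                                                            
$ wc README.md                                                  
  165  1068 8098 README.md                                      
$ python -c "print(sum(range(10)))"                             
45                                                              
$ █                                                             
                                                                
                                                                
                                                                
                                                                
                                                                
                                                                
                                                                
                                                                
                                                                
                                                                
                                                                
                                                                
                                                                
                                                                
                                                                
                                                                
                                                                
                                                                
                                                                


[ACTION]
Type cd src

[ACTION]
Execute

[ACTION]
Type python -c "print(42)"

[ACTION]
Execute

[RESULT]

$ echo "done"                                                   
done                                                            
$ wc README.md                                                  
  165  1068 8098 README.md                                      
$ python -c "print(sum(range(10)))"                             
45                                                              
$ cd src                                                        
                                                                
$ python -c "print(42)"                                         
42                                                              
$ █                                                             
                                                                
                                                                
                                                                
                                                                
                                                                
                                                                
                                                                
                                                                
                                                                
                                                                
                                                                
                                                                
                                                                
                                                                
                                                                


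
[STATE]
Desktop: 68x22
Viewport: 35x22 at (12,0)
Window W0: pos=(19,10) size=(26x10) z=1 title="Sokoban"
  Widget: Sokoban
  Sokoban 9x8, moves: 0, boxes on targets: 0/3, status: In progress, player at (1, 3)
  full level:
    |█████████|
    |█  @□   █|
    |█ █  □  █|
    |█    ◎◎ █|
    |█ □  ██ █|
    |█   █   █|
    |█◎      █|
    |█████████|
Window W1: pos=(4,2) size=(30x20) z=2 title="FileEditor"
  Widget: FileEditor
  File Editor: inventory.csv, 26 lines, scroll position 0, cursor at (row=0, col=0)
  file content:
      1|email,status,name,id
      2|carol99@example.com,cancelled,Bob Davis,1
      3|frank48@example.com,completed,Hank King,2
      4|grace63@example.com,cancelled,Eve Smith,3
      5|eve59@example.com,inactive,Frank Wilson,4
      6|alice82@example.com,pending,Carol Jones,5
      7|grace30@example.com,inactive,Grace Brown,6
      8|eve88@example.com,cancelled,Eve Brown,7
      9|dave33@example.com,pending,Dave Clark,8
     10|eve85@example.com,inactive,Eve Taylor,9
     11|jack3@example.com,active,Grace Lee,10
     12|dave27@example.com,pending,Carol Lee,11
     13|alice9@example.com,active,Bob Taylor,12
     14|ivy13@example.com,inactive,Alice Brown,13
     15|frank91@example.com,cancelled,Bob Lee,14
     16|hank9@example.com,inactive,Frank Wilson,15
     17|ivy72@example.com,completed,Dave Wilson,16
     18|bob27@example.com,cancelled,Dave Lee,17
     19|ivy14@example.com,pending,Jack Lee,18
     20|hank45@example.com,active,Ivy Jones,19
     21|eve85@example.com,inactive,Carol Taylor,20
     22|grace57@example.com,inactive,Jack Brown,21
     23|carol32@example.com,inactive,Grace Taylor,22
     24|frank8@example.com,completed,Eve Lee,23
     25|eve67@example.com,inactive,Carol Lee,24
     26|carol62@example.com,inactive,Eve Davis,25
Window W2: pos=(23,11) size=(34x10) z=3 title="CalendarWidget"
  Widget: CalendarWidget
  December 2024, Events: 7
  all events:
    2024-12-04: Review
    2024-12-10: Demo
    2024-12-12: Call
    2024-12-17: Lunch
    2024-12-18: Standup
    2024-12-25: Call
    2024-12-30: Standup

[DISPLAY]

                                   
                                   
━━━━━━━━━━━━━━━━━━━━━┓             
itor                 ┃             
─────────────────────┨             
tatus,name,id       ▲┃             
@example.com,cancell█┃             
@example.com,complet░┃             
@example.com,cancell░┃             
xample.com,inactive,░┃             
@example.com,pending░┃━━━━━━━━━━┓  
@example.co┏━━━━━━━━━━━━━━━━━━━━━━━
xample.com,┃ CalendarWidget        
example.com┠───────────────────────
xample.com,┃         December 2024 
xample.com,┃Mo Tu We Th Fr Sa Su   
example.com┃                   1   
example.com┃ 2  3  4*  5  6  7  8  
xample.com,┃ 9 10* 11 12* 13 14 15 
@example.co┃16 17* 18* 19 20 21 22 
xample.com,┗━━━━━━━━━━━━━━━━━━━━━━━
━━━━━━━━━━━━━━━━━━━━━┛             


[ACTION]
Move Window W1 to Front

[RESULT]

                                   
                                   
━━━━━━━━━━━━━━━━━━━━━┓             
itor                 ┃             
─────────────────────┨             
tatus,name,id       ▲┃             
@example.com,cancell█┃             
@example.com,complet░┃             
@example.com,cancell░┃             
xample.com,inactive,░┃             
@example.com,pending░┃━━━━━━━━━━┓  
@example.com,inactiv░┃━━━━━━━━━━━━━
xample.com,cancelled░┃idget        
example.com,pending,░┃─────────────
xample.com,inactive,░┃ecember 2024 
xample.com,active,Gr░┃h Fr Sa Su   
example.com,pending,░┃         1   
example.com,active,B░┃ 5  6  7  8  
xample.com,inactive,░┃12* 13 14 15 
@example.com,cancell░┃ 19 20 21 22 
xample.com,inactive,▼┃━━━━━━━━━━━━━
━━━━━━━━━━━━━━━━━━━━━┛             


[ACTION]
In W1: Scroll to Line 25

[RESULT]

                                   
                                   
━━━━━━━━━━━━━━━━━━━━━┓             
itor                 ┃             
─────────────────────┨             
xample.com,active,Gr▲┃             
example.com,pending,░┃             
example.com,active,B░┃             
xample.com,inactive,░┃             
@example.com,cancell░┃             
xample.com,inactive,░┃━━━━━━━━━━┓  
xample.com,completed░┃━━━━━━━━━━━━━
xample.com,cancelled░┃idget        
xample.com,pending,J░┃─────────────
example.com,active,I░┃ecember 2024 
xample.com,inactive,░┃h Fr Sa Su   
@example.com,inactiv░┃         1   
@example.com,inactiv░┃ 5  6  7  8  
example.com,complete░┃12* 13 14 15 
xample.com,inactive,█┃ 19 20 21 22 
@example.com,inactiv▼┃━━━━━━━━━━━━━
━━━━━━━━━━━━━━━━━━━━━┛             


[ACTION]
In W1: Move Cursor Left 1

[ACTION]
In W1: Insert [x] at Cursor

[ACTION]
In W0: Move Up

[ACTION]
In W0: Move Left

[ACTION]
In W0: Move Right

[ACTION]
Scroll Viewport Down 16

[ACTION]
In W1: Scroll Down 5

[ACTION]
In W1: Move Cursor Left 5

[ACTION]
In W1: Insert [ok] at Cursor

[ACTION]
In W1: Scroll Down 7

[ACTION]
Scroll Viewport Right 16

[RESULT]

                                   
                                   
━━━━━┓                             
     ┃                             
─────┨                             
e,Gr▲┃                             
ing,░┃                             
ve,B░┃                             
ive,░┃                             
cell░┃                             
ive,░┃━━━━━━━━━━┓                  
eted░┃━━━━━━━━━━━━━━━━━━━━━━┓      
lled░┃idget                 ┃      
ng,J░┃──────────────────────┨      
ve,I░┃ecember 2024          ┃      
ive,░┃h Fr Sa Su            ┃      
ctiv░┃         1            ┃      
ctiv░┃ 5  6  7  8           ┃      
lete░┃12* 13 14 15          ┃      
ive,█┃ 19 20 21 22          ┃      
ctiv▼┃━━━━━━━━━━━━━━━━━━━━━━┛      
━━━━━┛                             
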